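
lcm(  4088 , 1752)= 12264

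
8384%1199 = 1190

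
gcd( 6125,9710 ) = 5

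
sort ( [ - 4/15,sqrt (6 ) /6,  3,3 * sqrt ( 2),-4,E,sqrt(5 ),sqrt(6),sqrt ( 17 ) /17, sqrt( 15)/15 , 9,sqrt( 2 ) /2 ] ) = [-4, - 4/15,sqrt( 17 ) /17,sqrt( 15 ) /15,sqrt(6)/6,sqrt( 2)/2, sqrt ( 5),sqrt ( 6 ), E, 3, 3*sqrt( 2 ),9]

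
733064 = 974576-241512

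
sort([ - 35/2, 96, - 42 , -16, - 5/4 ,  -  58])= [- 58,  -  42,-35/2, - 16,  -  5/4, 96] 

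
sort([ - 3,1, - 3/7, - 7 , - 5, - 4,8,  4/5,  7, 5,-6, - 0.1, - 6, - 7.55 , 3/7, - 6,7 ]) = [-7.55, - 7, - 6, - 6, - 6, - 5,-4,-3, - 3/7, - 0.1,3/7, 4/5, 1,5,7,7,8 ]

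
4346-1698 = 2648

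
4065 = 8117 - 4052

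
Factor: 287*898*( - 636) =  - 2^3*3^1*7^1*41^1 * 53^1*449^1 = - 163913736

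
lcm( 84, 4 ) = 84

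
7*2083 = 14581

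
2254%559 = 18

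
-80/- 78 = 40/39 = 1.03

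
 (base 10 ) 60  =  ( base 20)30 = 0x3c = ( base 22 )2G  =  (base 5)220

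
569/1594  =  569/1594 =0.36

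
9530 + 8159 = 17689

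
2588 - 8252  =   - 5664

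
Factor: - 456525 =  - 3^2 *5^2 * 2029^1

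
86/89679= 86/89679 = 0.00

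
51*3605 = 183855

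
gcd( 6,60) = 6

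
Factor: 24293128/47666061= 2^3*3^( - 2) * 61^1*67^1*743^1*929^( - 1)*5701^( - 1)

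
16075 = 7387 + 8688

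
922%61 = 7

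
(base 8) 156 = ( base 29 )3n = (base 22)50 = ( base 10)110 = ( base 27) 42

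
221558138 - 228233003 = -6674865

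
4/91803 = 4/91803=0.00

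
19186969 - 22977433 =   -  3790464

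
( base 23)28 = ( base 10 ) 54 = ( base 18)30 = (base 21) 2C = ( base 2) 110110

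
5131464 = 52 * 98682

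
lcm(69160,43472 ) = 1521520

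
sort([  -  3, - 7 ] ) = [-7,-3]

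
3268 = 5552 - 2284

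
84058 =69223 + 14835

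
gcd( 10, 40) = 10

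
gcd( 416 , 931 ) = 1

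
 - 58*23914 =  - 1387012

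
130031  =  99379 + 30652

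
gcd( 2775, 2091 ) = 3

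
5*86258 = 431290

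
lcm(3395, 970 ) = 6790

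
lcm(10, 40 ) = 40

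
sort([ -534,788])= [ - 534, 788] 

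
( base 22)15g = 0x262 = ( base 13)37C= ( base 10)610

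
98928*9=890352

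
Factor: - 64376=-2^3*13^1*619^1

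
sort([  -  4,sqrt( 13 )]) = [ - 4, sqrt( 13 ) ]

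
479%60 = 59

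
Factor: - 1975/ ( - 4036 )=2^( - 2 )*5^2*79^1*1009^( - 1)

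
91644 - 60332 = 31312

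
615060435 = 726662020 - 111601585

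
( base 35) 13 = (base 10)38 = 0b100110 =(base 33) 15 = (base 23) 1f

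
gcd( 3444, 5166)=1722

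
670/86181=670/86181= 0.01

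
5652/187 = 30  +  42/187 =30.22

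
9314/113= 82+48/113 =82.42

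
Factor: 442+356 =2^1*3^1*7^1*19^1= 798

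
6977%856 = 129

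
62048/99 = 62048/99 = 626.75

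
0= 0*59829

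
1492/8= 373/2 = 186.50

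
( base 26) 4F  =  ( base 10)119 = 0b1110111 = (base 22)59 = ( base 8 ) 167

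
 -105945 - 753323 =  - 859268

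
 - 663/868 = -1  +  205/868 =- 0.76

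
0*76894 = 0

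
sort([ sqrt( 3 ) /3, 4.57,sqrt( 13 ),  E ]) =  [ sqrt(3 ) /3, E, sqrt( 13),4.57]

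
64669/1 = 64669  =  64669.00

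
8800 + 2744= 11544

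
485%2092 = 485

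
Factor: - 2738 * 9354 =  - 2^2*3^1* 37^2*1559^1 = - 25611252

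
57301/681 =84 + 97/681 = 84.14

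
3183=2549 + 634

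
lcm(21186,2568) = 84744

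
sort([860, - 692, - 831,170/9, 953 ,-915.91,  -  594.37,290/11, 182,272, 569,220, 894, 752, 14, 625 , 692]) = [ - 915.91, - 831, - 692, -594.37, 14, 170/9,290/11,182 , 220 , 272, 569, 625, 692 , 752, 860, 894, 953]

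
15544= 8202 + 7342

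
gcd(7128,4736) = 8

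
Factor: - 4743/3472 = - 153/112= -2^(- 4)*3^2*7^( - 1 )*17^1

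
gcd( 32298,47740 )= 14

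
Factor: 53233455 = 3^1 * 5^1*11^1*322627^1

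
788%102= 74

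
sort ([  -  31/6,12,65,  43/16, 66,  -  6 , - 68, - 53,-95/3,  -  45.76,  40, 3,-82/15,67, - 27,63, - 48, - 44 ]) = [ - 68,- 53, - 48, - 45.76, - 44, - 95/3,-27 ,-6, - 82/15, - 31/6,43/16,3,12,40,63,65, 66,67] 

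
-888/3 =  - 296 = - 296.00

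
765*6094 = 4661910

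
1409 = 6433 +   -  5024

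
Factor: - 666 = -2^1*3^2*37^1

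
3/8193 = 1/2731  =  0.00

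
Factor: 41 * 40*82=134480 = 2^4*5^1*41^2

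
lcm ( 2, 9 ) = 18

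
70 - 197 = -127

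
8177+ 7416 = 15593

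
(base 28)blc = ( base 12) 5408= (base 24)g08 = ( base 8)22010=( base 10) 9224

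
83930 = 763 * 110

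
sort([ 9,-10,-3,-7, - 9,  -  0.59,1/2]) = [-10,-9 , - 7, - 3, - 0.59, 1/2,9 ]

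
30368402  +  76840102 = 107208504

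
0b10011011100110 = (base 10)9958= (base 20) 14hi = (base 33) 94P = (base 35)84i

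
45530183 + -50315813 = - 4785630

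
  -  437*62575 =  - 27345275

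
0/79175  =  0 = 0.00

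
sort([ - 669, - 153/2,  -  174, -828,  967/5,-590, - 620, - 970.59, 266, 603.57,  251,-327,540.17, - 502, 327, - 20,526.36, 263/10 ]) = [-970.59, - 828,  -  669,  -  620, - 590, - 502 ,-327, - 174,- 153/2 , - 20, 263/10,967/5,  251, 266, 327, 526.36, 540.17,603.57]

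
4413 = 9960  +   - 5547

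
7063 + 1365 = 8428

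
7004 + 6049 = 13053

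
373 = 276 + 97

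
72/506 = 36/253 = 0.14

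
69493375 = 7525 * 9235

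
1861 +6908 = 8769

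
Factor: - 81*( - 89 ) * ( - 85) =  - 612765= - 3^4*5^1*17^1 * 89^1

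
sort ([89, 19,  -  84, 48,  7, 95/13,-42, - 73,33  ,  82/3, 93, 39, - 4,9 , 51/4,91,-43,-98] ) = [ - 98, - 84, - 73,-43,-42,  -  4, 7, 95/13,9 , 51/4,19, 82/3,33, 39  ,  48, 89 , 91, 93]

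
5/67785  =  1/13557= 0.00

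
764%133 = 99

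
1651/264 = 1651/264 = 6.25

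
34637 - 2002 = 32635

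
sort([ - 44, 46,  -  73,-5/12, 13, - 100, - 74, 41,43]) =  [- 100, - 74, - 73, - 44,  -  5/12, 13,41, 43, 46]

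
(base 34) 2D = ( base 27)30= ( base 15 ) 56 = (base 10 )81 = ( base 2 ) 1010001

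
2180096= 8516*256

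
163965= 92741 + 71224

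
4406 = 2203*2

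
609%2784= 609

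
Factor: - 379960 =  - 2^3*5^1*7^1*23^1*59^1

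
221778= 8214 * 27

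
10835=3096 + 7739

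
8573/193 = 44 + 81/193 = 44.42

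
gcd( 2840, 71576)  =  8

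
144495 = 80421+64074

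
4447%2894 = 1553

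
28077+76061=104138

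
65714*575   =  37785550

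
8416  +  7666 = 16082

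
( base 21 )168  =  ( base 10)575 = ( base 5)4300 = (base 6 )2355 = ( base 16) 23f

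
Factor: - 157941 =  - 3^2*7^1*23^1*109^1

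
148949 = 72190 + 76759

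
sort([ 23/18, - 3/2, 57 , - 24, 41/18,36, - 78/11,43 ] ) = [ - 24, - 78/11, - 3/2,23/18,  41/18,36, 43, 57]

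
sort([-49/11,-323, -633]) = [ - 633, - 323, - 49/11 ] 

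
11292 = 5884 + 5408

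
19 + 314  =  333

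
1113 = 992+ 121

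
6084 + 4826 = 10910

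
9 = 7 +2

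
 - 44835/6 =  - 7473 + 1/2 = - 7472.50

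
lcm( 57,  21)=399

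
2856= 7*408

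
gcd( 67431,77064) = 9633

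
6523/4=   1630 + 3/4= 1630.75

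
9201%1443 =543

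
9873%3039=756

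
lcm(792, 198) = 792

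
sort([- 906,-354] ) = [- 906,-354]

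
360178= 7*51454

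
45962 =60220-14258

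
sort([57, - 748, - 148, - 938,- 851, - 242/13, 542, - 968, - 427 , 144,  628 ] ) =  [ - 968,  -  938, - 851, - 748, - 427, - 148 , - 242/13,  57, 144, 542,628]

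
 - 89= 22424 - 22513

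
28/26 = 14/13= 1.08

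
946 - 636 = 310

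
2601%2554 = 47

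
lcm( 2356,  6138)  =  233244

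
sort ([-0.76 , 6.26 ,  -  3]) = [ - 3, - 0.76, 6.26 ]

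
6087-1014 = 5073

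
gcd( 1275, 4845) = 255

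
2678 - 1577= 1101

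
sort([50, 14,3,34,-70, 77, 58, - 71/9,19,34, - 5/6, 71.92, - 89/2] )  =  [ - 70, - 89/2,  -  71/9, - 5/6, 3,14, 19, 34 , 34,50,58, 71.92,77]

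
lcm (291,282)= 27354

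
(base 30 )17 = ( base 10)37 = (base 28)19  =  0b100101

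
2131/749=2 + 633/749 =2.85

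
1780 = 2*890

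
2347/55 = 2347/55  =  42.67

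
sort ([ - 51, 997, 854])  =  [  -  51, 854, 997] 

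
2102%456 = 278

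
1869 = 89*21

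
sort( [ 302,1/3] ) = [ 1/3, 302]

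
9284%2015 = 1224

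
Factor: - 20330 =-2^1 *5^1 *19^1*107^1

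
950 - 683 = 267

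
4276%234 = 64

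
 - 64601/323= - 64601/323   =  - 200.00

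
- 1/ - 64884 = 1/64884 = 0.00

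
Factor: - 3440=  - 2^4*5^1*43^1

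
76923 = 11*6993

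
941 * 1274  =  1198834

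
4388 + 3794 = 8182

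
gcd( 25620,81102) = 42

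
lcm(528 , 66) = 528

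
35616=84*424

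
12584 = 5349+7235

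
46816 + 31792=78608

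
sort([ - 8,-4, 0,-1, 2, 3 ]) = [ - 8, - 4,-1, 0, 2, 3 ]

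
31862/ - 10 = -3187+ 4/5 = - 3186.20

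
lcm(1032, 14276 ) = 85656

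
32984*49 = 1616216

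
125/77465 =25/15493 = 0.00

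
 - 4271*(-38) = 162298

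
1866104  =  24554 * 76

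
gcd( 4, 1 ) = 1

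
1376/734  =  1+321/367 = 1.87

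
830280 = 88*9435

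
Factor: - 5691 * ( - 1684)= 2^2*3^1*7^1*271^1*421^1= 9583644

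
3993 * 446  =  1780878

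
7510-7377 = 133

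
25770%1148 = 514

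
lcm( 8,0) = 0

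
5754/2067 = 2 + 540/689 = 2.78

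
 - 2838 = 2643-5481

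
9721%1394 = 1357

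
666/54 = 12+ 1/3 =12.33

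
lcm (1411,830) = 14110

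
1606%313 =41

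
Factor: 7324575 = 3^1*5^2*61^1*1601^1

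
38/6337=38/6337 = 0.01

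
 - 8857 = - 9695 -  - 838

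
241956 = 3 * 80652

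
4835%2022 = 791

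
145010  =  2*72505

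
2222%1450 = 772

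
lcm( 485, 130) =12610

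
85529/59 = 85529/59 = 1449.64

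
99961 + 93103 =193064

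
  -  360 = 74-434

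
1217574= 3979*306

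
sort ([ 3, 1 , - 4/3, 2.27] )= [ - 4/3,  1,2.27,3 ]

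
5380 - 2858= 2522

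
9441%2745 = 1206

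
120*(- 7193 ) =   -  863160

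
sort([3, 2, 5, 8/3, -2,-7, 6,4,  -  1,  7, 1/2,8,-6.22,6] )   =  [-7, - 6.22,-2  , - 1 , 1/2  ,  2, 8/3, 3, 4, 5,6, 6, 7,  8 ]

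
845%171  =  161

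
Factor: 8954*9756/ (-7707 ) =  - 29118408/2569 =-2^3*3^1*7^ (-1)*11^2*37^1*271^1*367^ ( - 1 ) 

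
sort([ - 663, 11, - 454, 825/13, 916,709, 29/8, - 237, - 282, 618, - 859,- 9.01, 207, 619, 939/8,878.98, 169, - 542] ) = [ - 859, - 663 ,-542 , - 454, - 282,  -  237, - 9.01, 29/8, 11, 825/13, 939/8, 169,207,618, 619,709, 878.98, 916] 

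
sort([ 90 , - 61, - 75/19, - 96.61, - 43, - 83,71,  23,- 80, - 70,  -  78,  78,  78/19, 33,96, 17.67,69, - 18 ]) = [- 96.61, - 83, -80, - 78 ,  -  70,-61, - 43, - 18, - 75/19, 78/19,17.67,23,  33, 69, 71, 78,90,96 ] 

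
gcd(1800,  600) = 600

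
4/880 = 1/220 = 0.00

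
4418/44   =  100 + 9/22 = 100.41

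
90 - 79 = 11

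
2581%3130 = 2581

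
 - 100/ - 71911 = 100/71911 = 0.00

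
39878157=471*84667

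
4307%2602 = 1705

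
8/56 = 1/7 = 0.14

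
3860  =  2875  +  985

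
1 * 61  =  61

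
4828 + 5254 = 10082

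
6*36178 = 217068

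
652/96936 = 163/24234 = 0.01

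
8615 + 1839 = 10454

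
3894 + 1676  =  5570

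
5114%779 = 440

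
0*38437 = 0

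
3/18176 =3/18176 = 0.00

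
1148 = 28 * 41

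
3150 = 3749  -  599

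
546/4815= 182/1605 = 0.11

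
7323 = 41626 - 34303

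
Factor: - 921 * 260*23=  -  5507580 = - 2^2*3^1*5^1*13^1 * 23^1*307^1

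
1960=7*280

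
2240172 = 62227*36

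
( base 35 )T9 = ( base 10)1024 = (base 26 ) 1da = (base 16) 400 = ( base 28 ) 18g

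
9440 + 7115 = 16555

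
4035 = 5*807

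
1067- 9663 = -8596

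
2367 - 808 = 1559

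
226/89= 2+48/89 = 2.54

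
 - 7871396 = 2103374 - 9974770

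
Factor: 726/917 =2^1*3^1*7^( -1)*11^2*131^(  -  1) 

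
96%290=96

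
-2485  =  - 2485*1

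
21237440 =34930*608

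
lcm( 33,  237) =2607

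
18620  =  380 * 49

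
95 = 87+8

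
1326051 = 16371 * 81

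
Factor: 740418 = 2^1*3^1*7^1*17^2*61^1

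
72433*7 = 507031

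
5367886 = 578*9287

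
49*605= 29645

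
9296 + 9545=18841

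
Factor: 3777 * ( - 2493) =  - 3^3*277^1 * 1259^1=- 9416061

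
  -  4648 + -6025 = -10673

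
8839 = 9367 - 528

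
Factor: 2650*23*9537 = 581280150= 2^1*3^1*5^2 * 11^1 * 17^2*23^1 * 53^1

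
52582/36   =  1460 + 11/18=1460.61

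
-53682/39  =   - 1377 + 7/13 = - 1376.46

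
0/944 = 0= 0.00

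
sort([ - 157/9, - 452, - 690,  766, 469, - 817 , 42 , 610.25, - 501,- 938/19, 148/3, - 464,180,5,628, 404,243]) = [ - 817,  -  690, - 501, - 464, - 452, - 938/19,  -  157/9, 5, 42, 148/3, 180, 243, 404,469,610.25,  628,766 ] 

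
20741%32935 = 20741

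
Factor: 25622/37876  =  23/34 = 2^( - 1 ) * 17^(- 1) *23^1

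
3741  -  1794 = 1947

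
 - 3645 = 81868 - 85513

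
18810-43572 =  - 24762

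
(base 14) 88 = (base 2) 1111000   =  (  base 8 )170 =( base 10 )120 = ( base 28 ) 48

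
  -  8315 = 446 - 8761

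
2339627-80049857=-77710230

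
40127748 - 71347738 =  - 31219990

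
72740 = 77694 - 4954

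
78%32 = 14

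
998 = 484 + 514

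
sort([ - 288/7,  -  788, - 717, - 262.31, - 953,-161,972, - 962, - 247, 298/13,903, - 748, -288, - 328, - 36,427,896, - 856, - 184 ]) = [ - 962,  -  953, - 856, - 788, - 748,-717, - 328, - 288, - 262.31,-247, - 184,-161, - 288/7,-36,298/13 , 427,896, 903, 972 ]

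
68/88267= 68/88267 = 0.00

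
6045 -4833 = 1212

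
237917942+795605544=1033523486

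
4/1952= 1/488=0.00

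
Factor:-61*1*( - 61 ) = 3721 = 61^2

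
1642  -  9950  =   - 8308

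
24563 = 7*3509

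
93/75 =31/25 = 1.24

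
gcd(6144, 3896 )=8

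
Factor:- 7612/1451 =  - 2^2*11^1*173^1*1451^( - 1 )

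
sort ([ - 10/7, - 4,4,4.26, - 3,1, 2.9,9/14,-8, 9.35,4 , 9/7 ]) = [ - 8, - 4, - 3, - 10/7, 9/14,1,9/7,2.9,4,4,  4.26, 9.35] 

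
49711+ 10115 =59826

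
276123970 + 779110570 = 1055234540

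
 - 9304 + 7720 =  - 1584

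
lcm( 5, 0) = 0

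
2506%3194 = 2506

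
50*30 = 1500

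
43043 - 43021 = 22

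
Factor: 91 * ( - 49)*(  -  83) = 7^3*13^1*  83^1 = 370097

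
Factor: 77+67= 144=2^4* 3^2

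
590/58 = 10  +  5/29=10.17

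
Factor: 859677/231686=2^( - 1)*3^1 * 19^( - 1) * 47^1 = 141/38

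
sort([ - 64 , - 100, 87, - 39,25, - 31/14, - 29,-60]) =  [-100,- 64,-60, - 39,-29, - 31/14 , 25,87 ]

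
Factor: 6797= 7^1*971^1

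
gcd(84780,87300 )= 180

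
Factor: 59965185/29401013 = 3^1*5^1 * 7^1 * 29^1 * 47^1*419^1 * 2053^ ( - 1 )*14321^( - 1 )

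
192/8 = 24 = 24.00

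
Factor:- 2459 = - 2459^1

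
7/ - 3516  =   - 7/3516 = - 0.00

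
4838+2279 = 7117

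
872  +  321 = 1193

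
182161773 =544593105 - 362431332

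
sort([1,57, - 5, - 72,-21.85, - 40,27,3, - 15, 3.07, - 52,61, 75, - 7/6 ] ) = [ - 72,- 52, - 40, - 21.85, - 15, - 5, - 7/6,1,3, 3.07, 27,  57,61,75]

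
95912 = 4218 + 91694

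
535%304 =231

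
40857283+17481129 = 58338412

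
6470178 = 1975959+4494219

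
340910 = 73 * 4670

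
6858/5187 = 2286/1729 = 1.32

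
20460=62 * 330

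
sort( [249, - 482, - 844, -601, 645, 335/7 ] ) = [ - 844, - 601, - 482,335/7,249,645 ]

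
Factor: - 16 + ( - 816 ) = -2^6*13^1 = -  832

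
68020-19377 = 48643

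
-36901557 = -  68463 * 539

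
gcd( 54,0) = 54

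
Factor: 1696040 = 2^3*5^1*109^1 * 389^1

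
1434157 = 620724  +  813433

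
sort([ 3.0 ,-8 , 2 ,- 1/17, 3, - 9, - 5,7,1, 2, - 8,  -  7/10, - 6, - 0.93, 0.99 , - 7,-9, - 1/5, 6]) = [ - 9,  -  9,-8, - 8, - 7, - 6, - 5, - 0.93,  -  7/10, - 1/5,  -  1/17,  0.99,1, 2, 2, 3.0, 3, 6,7]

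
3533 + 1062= 4595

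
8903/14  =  8903/14 = 635.93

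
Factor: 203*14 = 2842 = 2^1  *7^2 * 29^1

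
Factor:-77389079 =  - 1303^1 * 59393^1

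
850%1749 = 850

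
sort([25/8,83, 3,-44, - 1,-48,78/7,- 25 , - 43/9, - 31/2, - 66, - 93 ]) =[ - 93, - 66, - 48, - 44,- 25, - 31/2, - 43/9,-1, 3, 25/8, 78/7,83]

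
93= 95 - 2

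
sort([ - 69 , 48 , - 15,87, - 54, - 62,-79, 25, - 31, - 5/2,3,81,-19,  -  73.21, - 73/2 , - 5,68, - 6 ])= [ - 79, - 73.21, - 69, - 62, - 54, - 73/2, - 31,-19,-15, - 6, - 5, - 5/2, 3, 25, 48, 68,81,87]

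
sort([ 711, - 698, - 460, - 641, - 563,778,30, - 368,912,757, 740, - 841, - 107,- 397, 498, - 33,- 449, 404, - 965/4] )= [ - 841, - 698,-641, - 563, - 460, -449, - 397 ,-368, - 965/4, - 107 , - 33,30,404, 498 , 711,740, 757,778, 912]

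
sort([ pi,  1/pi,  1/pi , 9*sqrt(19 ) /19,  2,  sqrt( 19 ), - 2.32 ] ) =[ - 2.32,1/pi,1/pi,2, 9*sqrt( 19) /19, pi,sqrt (19 ) ]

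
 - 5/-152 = 5/152=0.03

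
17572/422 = 41  +  135/211 =41.64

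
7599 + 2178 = 9777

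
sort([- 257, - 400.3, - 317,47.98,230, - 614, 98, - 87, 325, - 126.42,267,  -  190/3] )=[ - 614,-400.3, - 317, - 257, - 126.42, -87, - 190/3, 47.98,98, 230,  267 , 325] 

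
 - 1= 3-4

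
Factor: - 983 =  - 983^1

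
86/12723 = 86/12723 = 0.01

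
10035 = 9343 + 692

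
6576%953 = 858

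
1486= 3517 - 2031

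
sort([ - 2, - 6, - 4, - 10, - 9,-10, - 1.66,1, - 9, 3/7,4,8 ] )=[ - 10, - 10, - 9, - 9, - 6,-4, - 2, - 1.66,3/7,1,4, 8]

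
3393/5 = 678 + 3/5 = 678.60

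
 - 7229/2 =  - 7229/2 =-3614.50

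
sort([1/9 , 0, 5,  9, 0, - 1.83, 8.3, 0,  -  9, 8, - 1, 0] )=[ - 9, - 1.83, - 1, 0, 0, 0,0, 1/9, 5, 8,8.3, 9]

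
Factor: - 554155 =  - 5^1*7^1*71^1*223^1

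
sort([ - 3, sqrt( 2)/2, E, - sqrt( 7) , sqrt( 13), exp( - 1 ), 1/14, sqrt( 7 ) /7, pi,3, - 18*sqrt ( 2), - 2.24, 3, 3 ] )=[ - 18*sqrt( 2), - 3, - sqrt(7 ), - 2.24, 1/14, exp(-1), sqrt( 7)/7,sqrt( 2 ) /2, E, 3, 3, 3, pi,sqrt( 13) ] 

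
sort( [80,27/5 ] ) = [27/5,80]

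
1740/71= 1740/71 = 24.51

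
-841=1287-2128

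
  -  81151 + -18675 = -99826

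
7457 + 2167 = 9624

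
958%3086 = 958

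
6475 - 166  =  6309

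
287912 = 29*9928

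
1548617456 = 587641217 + 960976239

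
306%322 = 306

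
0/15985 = 0= 0.00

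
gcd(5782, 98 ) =98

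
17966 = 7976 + 9990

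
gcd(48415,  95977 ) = 1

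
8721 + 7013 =15734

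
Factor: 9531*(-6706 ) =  - 2^1*3^3*7^1*353^1 * 479^1 =- 63914886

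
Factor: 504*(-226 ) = - 113904 = - 2^4*3^2*7^1*113^1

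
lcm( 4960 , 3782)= 302560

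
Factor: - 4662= - 2^1*3^2*7^1*37^1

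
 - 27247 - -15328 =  - 11919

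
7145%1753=133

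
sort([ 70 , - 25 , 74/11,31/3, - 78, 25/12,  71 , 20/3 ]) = [- 78, - 25, 25/12,  20/3,  74/11,31/3, 70,  71] 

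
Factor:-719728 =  - 2^4*44983^1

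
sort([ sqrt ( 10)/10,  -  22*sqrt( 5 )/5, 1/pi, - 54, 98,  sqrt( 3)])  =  [  -  54,-22*sqrt (5)/5,sqrt( 10)/10, 1/pi, sqrt( 3),98 ] 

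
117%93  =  24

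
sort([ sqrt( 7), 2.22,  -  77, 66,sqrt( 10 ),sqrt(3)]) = [ -77,sqrt( 3),2.22,sqrt(7 ),sqrt( 10 ),66]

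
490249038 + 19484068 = 509733106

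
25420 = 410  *62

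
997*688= 685936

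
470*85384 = 40130480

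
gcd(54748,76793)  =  1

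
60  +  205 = 265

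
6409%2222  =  1965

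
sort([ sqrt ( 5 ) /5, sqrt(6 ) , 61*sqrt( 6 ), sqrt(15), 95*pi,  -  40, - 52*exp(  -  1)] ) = [ - 40,-52* exp( - 1 ),sqrt( 5)/5, sqrt( 6 ),sqrt(15),61 *sqrt(6),  95*pi ]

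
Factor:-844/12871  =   - 4/61 = - 2^2 * 61^( - 1)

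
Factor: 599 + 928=1527 = 3^1*509^1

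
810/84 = 9+9/14 = 9.64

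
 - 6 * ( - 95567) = 573402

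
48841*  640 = 31258240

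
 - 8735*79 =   -  690065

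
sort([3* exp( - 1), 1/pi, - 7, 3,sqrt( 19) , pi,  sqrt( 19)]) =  [ - 7, 1/pi,3*exp (-1 ),3,pi,sqrt(19), sqrt(19)]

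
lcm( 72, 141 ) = 3384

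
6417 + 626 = 7043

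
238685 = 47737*5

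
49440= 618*80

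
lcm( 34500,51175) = 3070500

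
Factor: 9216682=2^1*1613^1*2857^1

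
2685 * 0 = 0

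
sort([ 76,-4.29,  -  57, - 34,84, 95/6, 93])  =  [ - 57, - 34, - 4.29,95/6,76 , 84, 93] 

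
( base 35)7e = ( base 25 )A9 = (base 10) 259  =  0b100000011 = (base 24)AJ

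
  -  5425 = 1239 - 6664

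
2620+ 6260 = 8880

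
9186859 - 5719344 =3467515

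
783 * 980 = 767340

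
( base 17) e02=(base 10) 4048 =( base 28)54G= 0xfd0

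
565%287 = 278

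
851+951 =1802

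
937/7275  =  937/7275  =  0.13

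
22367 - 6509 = 15858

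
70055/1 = 70055 = 70055.00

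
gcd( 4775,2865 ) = 955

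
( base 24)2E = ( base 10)62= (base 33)1t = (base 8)76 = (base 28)26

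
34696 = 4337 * 8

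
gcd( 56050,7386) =2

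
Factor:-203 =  - 7^1*29^1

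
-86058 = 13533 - 99591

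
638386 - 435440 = 202946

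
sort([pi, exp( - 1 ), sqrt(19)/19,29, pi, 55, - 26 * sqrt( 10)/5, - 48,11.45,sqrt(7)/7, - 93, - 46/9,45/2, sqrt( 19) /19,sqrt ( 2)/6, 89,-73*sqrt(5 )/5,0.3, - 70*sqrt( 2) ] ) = [  -  70*sqrt( 2 ), - 93,-48, - 73*sqrt( 5 )/5, - 26*sqrt( 10 )/5, - 46/9,sqrt(19) /19,sqrt( 19)/19, sqrt( 2 ) /6 , 0.3, exp( - 1) , sqrt( 7 ) /7, pi,pi,11.45,45/2, 29, 55,89 ]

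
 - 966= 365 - 1331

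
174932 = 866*202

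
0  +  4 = 4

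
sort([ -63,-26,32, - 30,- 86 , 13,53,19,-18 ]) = [-86, - 63, - 30, - 26, - 18,  13, 19,32,  53 ] 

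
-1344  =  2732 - 4076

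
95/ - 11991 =  -  1 + 11896/11991 =- 0.01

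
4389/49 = 89 + 4/7 = 89.57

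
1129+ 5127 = 6256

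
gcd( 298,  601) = 1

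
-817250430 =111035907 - 928286337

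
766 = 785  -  19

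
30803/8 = 3850+3/8 = 3850.38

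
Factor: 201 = 3^1*67^1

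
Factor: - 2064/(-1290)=8/5 = 2^3  *5^( - 1 )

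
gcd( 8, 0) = 8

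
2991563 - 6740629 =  -3749066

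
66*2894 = 191004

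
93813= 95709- 1896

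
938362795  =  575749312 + 362613483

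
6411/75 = 2137/25 = 85.48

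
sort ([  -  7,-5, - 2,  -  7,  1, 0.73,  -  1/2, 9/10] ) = [ - 7, - 7, - 5, - 2 ,  -  1/2,0.73,9/10,1 ]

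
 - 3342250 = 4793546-8135796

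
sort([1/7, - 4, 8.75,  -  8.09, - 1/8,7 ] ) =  [ - 8.09, - 4, - 1/8,  1/7, 7,8.75]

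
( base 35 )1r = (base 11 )57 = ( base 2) 111110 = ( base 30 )22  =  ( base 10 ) 62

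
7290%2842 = 1606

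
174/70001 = 174/70001=0.00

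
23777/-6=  - 23777/6= - 3962.83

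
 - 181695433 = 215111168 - 396806601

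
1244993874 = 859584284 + 385409590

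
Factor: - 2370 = -2^1*3^1*5^1*79^1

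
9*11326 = 101934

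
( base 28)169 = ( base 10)961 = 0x3c1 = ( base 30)121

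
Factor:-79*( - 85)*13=87295  =  5^1*13^1*17^1*79^1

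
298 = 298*1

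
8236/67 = 122 + 62/67 = 122.93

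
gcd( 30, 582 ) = 6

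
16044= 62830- 46786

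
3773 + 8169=11942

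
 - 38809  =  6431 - 45240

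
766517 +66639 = 833156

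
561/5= 561/5 = 112.20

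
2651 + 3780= 6431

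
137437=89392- - 48045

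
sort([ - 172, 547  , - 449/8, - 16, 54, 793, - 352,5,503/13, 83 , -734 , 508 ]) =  [-734,-352, - 172, - 449/8,-16, 5,503/13, 54, 83, 508, 547, 793]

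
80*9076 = 726080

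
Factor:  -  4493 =  -  4493^1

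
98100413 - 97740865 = 359548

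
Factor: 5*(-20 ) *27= -2700 = - 2^2*3^3 * 5^2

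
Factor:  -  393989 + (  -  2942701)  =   - 3336690 = -2^1*3^1*5^1*7^1*15889^1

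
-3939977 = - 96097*41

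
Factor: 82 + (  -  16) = 2^1*3^1*11^1 =66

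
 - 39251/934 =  - 39251/934 = -42.02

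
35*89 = 3115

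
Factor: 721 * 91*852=2^2*3^1*7^2 * 13^1*71^1 *103^1 = 55900572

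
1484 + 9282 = 10766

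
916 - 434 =482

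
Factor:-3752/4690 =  - 2^2*5^( - 1 ) = - 4/5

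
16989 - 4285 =12704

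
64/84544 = 1/1321  =  0.00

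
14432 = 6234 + 8198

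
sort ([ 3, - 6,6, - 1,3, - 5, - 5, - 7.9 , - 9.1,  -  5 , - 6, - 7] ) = [ - 9.1, - 7.9, - 7, - 6, - 6, - 5, - 5, - 5, - 1 , 3 , 3,6]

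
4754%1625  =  1504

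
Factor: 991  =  991^1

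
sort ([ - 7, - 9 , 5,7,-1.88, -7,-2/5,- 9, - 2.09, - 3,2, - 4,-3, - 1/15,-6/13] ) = [-9, - 9, - 7, - 7, - 4, - 3,- 3, - 2.09, - 1.88, - 6/13,-2/5,  -  1/15,  2,  5,7]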